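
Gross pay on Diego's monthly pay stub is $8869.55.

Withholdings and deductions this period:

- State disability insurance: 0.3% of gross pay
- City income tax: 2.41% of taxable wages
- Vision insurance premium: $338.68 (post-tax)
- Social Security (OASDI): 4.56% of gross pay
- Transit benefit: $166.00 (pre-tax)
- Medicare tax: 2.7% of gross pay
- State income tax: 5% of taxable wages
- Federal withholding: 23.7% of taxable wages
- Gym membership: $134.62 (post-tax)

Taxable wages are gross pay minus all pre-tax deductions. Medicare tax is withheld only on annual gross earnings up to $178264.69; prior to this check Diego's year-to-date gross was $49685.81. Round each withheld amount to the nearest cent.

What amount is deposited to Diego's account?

$4852.03

Transit benefit: $166.00
Taxable wages = $8869.55 − $166.00 = $8703.55
State income tax: $8703.55 × 0.05 = $435.18
Federal withholding: $8703.55 × 0.237 = $2062.74
City income tax: $8703.55 × 0.0241 = $209.76
Social Security (OASDI): $8869.55 × 0.0456 = $404.45
Medicare tax: cap not yet reached, full $8869.55 is subject → $8869.55 × 0.027 = $239.48
State disability insurance: $8869.55 × 0.003 = $26.61
Vision insurance premium: $338.68
Gym membership: $134.62
Total deductions = $166.00 + $435.18 + $2062.74 + $209.76 + $404.45 + $239.48 + $26.61 + $338.68 + $134.62 = $4017.52
Net pay = $8869.55 − $4017.52 = $4852.03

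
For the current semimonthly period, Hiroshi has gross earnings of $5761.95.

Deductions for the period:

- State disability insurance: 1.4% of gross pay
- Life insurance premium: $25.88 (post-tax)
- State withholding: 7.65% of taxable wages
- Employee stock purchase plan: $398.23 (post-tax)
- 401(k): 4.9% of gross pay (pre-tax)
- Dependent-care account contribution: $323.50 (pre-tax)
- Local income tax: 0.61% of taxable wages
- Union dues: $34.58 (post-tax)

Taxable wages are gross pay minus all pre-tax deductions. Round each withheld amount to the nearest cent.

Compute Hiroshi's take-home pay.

Dependent-care account contribution: $323.50
401(k): $5761.95 × 0.049 = $282.34
Pre-tax total = $323.50 + $282.34 = $605.84
Taxable wages = $5761.95 − $605.84 = $5156.11
State withholding: $5156.11 × 0.0765 = $394.44
Local income tax: $5156.11 × 0.0061 = $31.45
State disability insurance: $5761.95 × 0.014 = $80.67
Employee stock purchase plan: $398.23
Life insurance premium: $25.88
Union dues: $34.58
Total deductions = $323.50 + $282.34 + $394.44 + $31.45 + $80.67 + $398.23 + $25.88 + $34.58 = $1571.09
Net pay = $5761.95 − $1571.09 = $4190.86

$4190.86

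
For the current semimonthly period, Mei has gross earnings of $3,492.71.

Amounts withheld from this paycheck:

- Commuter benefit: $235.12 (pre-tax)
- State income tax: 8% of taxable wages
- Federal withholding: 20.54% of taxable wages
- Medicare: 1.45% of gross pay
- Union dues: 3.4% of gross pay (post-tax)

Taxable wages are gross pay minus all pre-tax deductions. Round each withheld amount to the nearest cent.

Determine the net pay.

$2,158.48

Commuter benefit: $235.12
Taxable wages = $3,492.71 − $235.12 = $3,257.59
State income tax: $3,257.59 × 0.08 = $260.61
Federal withholding: $3,257.59 × 0.2054 = $669.11
Medicare: $3,492.71 × 0.0145 = $50.64
Union dues: $3,492.71 × 0.034 = $118.75
Total deductions = $235.12 + $260.61 + $669.11 + $50.64 + $118.75 = $1,334.23
Net pay = $3,492.71 − $1,334.23 = $2,158.48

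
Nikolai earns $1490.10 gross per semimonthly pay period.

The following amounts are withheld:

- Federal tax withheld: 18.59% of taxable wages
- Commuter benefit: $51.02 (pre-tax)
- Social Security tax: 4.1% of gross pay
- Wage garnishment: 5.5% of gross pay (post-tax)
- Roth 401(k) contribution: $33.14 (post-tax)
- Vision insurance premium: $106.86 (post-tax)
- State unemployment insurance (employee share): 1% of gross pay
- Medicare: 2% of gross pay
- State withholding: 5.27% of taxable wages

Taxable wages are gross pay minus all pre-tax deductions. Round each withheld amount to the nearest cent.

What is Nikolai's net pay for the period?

$767.97

Commuter benefit: $51.02
Taxable wages = $1490.10 − $51.02 = $1439.08
Federal tax withheld: $1439.08 × 0.1859 = $267.52
State withholding: $1439.08 × 0.0527 = $75.84
State unemployment insurance (employee share): $1490.10 × 0.01 = $14.90
Social Security tax: $1490.10 × 0.041 = $61.09
Medicare: $1490.10 × 0.02 = $29.80
Vision insurance premium: $106.86
Wage garnishment: $1490.10 × 0.055 = $81.96
Roth 401(k) contribution: $33.14
Total deductions = $51.02 + $267.52 + $75.84 + $14.90 + $61.09 + $29.80 + $106.86 + $81.96 + $33.14 = $722.13
Net pay = $1490.10 − $722.13 = $767.97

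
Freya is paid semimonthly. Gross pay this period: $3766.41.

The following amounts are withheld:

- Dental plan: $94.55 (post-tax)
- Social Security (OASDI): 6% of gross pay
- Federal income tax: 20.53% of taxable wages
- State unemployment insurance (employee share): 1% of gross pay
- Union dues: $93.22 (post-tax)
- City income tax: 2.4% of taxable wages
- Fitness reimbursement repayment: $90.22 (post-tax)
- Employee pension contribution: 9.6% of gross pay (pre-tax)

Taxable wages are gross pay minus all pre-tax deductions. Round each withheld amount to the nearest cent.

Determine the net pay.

Employee pension contribution: $3766.41 × 0.096 = $361.58
Taxable wages = $3766.41 − $361.58 = $3404.83
Federal income tax: $3404.83 × 0.2053 = $699.01
City income tax: $3404.83 × 0.024 = $81.72
Social Security (OASDI): $3766.41 × 0.06 = $225.98
State unemployment insurance (employee share): $3766.41 × 0.01 = $37.66
Dental plan: $94.55
Union dues: $93.22
Fitness reimbursement repayment: $90.22
Total deductions = $361.58 + $699.01 + $81.72 + $225.98 + $37.66 + $94.55 + $93.22 + $90.22 = $1683.94
Net pay = $3766.41 − $1683.94 = $2082.47

$2082.47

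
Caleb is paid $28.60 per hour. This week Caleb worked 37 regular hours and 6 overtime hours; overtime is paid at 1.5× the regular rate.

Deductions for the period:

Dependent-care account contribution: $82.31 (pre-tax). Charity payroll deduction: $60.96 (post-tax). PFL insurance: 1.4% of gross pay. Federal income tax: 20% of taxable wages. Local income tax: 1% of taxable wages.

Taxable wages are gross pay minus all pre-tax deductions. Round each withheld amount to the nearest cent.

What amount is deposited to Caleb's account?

Regular pay: 37 × $28.60 = $1058.20
Overtime pay: 6 × $28.60 × 1.5 = $257.40
Gross pay = $1058.20 + $257.40 = $1315.60
Dependent-care account contribution: $82.31
Taxable wages = $1315.60 − $82.31 = $1233.29
Federal income tax: $1233.29 × 0.2 = $246.66
Local income tax: $1233.29 × 0.01 = $12.33
PFL insurance: $1315.60 × 0.014 = $18.42
Charity payroll deduction: $60.96
Total deductions = $82.31 + $246.66 + $12.33 + $18.42 + $60.96 = $420.68
Net pay = $1315.60 − $420.68 = $894.92

$894.92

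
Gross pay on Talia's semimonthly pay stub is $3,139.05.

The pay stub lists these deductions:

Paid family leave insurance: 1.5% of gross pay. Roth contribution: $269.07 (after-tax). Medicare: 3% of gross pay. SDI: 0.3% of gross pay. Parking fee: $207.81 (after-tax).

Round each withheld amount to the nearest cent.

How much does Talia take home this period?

Medicare: $3,139.05 × 0.03 = $94.17
Paid family leave insurance: $3,139.05 × 0.015 = $47.09
SDI: $3,139.05 × 0.003 = $9.42
Parking fee: $207.81
Roth contribution: $269.07
Total deductions = $94.17 + $47.09 + $9.42 + $207.81 + $269.07 = $627.56
Net pay = $3,139.05 − $627.56 = $2,511.49

$2,511.49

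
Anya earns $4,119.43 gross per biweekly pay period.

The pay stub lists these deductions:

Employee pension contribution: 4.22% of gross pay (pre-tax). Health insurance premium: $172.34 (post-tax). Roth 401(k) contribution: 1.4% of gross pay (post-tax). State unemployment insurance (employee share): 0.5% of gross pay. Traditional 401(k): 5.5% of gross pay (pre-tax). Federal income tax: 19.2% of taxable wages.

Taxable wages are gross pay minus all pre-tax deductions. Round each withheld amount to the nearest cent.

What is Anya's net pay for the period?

Employee pension contribution: $4,119.43 × 0.0422 = $173.84
Traditional 401(k): $4,119.43 × 0.055 = $226.57
Pre-tax total = $173.84 + $226.57 = $400.41
Taxable wages = $4,119.43 − $400.41 = $3,719.02
Federal income tax: $3,719.02 × 0.192 = $714.05
State unemployment insurance (employee share): $4,119.43 × 0.005 = $20.60
Health insurance premium: $172.34
Roth 401(k) contribution: $4,119.43 × 0.014 = $57.67
Total deductions = $173.84 + $226.57 + $714.05 + $20.60 + $172.34 + $57.67 = $1,365.07
Net pay = $4,119.43 − $1,365.07 = $2,754.36

$2,754.36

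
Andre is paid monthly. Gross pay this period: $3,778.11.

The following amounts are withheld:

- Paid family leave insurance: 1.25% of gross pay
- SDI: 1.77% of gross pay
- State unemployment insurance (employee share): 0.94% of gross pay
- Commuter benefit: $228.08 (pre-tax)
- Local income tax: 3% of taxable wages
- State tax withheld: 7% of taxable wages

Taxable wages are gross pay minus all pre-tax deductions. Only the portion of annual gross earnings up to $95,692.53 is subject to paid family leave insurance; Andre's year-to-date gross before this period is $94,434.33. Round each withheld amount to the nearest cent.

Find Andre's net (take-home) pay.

$3,076.92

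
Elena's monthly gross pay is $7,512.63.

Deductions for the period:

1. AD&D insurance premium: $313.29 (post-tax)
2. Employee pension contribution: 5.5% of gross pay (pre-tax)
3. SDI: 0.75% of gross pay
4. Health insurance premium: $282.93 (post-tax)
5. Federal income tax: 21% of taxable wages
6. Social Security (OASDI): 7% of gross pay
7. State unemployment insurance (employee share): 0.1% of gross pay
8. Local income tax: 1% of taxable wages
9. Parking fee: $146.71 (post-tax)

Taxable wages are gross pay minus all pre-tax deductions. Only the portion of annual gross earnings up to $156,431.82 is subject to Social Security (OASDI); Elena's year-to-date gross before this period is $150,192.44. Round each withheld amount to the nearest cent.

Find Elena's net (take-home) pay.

$4,294.03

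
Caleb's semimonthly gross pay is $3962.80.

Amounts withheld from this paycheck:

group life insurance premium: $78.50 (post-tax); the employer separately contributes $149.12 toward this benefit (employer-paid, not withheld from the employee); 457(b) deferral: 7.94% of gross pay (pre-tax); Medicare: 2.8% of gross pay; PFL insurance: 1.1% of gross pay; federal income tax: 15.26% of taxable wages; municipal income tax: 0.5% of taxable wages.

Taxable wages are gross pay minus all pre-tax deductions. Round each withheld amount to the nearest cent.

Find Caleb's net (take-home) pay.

$2840.15

457(b) deferral: $3962.80 × 0.0794 = $314.65
Taxable wages = $3962.80 − $314.65 = $3648.15
Municipal income tax: $3648.15 × 0.005 = $18.24
Federal income tax: $3648.15 × 0.1526 = $556.71
Medicare: $3962.80 × 0.028 = $110.96
PFL insurance: $3962.80 × 0.011 = $43.59
Group life insurance premium: $78.50
(Employer's $149.12 toward group life insurance premium is not withheld from the employee.)
Total deductions = $314.65 + $18.24 + $556.71 + $110.96 + $43.59 + $78.50 = $1122.65
Net pay = $3962.80 − $1122.65 = $2840.15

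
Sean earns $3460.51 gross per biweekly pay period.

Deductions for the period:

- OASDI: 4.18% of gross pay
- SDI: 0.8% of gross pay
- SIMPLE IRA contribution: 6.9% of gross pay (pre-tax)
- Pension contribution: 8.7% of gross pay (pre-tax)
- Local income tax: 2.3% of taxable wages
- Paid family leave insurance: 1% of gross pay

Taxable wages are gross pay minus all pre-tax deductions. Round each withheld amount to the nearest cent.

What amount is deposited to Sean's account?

SIMPLE IRA contribution: $3460.51 × 0.069 = $238.78
Pension contribution: $3460.51 × 0.087 = $301.06
Pre-tax total = $238.78 + $301.06 = $539.84
Taxable wages = $3460.51 − $539.84 = $2920.67
Local income tax: $2920.67 × 0.023 = $67.18
Paid family leave insurance: $3460.51 × 0.01 = $34.61
SDI: $3460.51 × 0.008 = $27.68
OASDI: $3460.51 × 0.0418 = $144.65
Total deductions = $238.78 + $301.06 + $67.18 + $34.61 + $27.68 + $144.65 = $813.96
Net pay = $3460.51 − $813.96 = $2646.55

$2646.55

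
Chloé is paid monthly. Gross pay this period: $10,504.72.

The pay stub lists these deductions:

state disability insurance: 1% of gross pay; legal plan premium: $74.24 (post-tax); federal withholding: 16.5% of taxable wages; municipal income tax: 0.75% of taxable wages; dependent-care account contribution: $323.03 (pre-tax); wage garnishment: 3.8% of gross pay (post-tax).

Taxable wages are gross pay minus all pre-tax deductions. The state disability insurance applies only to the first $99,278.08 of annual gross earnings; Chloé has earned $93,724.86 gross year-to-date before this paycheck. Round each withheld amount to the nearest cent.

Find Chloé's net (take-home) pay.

Dependent-care account contribution: $323.03
Taxable wages = $10,504.72 − $323.03 = $10,181.69
Federal withholding: $10,181.69 × 0.165 = $1,679.98
Municipal income tax: $10,181.69 × 0.0075 = $76.36
State disability insurance: only $99,278.08 − $93,724.86 = $5,553.22 of this check is subject → $5,553.22 × 0.01 = $55.53
Legal plan premium: $74.24
Wage garnishment: $10,504.72 × 0.038 = $399.18
Total deductions = $323.03 + $1,679.98 + $76.36 + $55.53 + $74.24 + $399.18 = $2,608.32
Net pay = $10,504.72 − $2,608.32 = $7,896.40

$7,896.40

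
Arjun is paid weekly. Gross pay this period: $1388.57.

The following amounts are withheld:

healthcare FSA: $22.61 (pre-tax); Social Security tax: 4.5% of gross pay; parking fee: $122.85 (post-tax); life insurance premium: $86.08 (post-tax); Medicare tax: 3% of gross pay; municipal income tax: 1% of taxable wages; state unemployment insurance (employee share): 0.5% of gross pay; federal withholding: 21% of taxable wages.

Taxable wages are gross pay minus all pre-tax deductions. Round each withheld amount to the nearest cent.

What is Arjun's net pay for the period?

$745.43

Healthcare FSA: $22.61
Taxable wages = $1388.57 − $22.61 = $1365.96
Federal withholding: $1365.96 × 0.21 = $286.85
Municipal income tax: $1365.96 × 0.01 = $13.66
Social Security tax: $1388.57 × 0.045 = $62.49
Medicare tax: $1388.57 × 0.03 = $41.66
State unemployment insurance (employee share): $1388.57 × 0.005 = $6.94
Life insurance premium: $86.08
Parking fee: $122.85
Total deductions = $22.61 + $286.85 + $13.66 + $62.49 + $41.66 + $6.94 + $86.08 + $122.85 = $643.14
Net pay = $1388.57 − $643.14 = $745.43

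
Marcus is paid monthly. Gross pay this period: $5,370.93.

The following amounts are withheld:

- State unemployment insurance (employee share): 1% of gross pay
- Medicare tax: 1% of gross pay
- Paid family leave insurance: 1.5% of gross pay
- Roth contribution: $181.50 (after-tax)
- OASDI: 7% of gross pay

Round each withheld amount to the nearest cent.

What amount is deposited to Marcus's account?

$4,625.48

OASDI: $5,370.93 × 0.07 = $375.97
Medicare tax: $5,370.93 × 0.01 = $53.71
Paid family leave insurance: $5,370.93 × 0.015 = $80.56
State unemployment insurance (employee share): $5,370.93 × 0.01 = $53.71
Roth contribution: $181.50
Total deductions = $375.97 + $53.71 + $80.56 + $53.71 + $181.50 = $745.45
Net pay = $5,370.93 − $745.45 = $4,625.48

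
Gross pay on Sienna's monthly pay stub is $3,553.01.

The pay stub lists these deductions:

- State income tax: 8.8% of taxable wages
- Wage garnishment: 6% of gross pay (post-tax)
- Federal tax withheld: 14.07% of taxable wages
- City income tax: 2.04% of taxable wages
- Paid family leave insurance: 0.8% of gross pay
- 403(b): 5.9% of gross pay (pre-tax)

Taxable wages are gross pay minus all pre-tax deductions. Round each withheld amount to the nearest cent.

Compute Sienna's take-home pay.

403(b): $3,553.01 × 0.059 = $209.63
Taxable wages = $3,553.01 − $209.63 = $3,343.38
City income tax: $3,343.38 × 0.0204 = $68.20
Federal tax withheld: $3,343.38 × 0.1407 = $470.41
State income tax: $3,343.38 × 0.088 = $294.22
Paid family leave insurance: $3,553.01 × 0.008 = $28.42
Wage garnishment: $3,553.01 × 0.06 = $213.18
Total deductions = $209.63 + $68.20 + $470.41 + $294.22 + $28.42 + $213.18 = $1,284.06
Net pay = $3,553.01 − $1,284.06 = $2,268.95

$2,268.95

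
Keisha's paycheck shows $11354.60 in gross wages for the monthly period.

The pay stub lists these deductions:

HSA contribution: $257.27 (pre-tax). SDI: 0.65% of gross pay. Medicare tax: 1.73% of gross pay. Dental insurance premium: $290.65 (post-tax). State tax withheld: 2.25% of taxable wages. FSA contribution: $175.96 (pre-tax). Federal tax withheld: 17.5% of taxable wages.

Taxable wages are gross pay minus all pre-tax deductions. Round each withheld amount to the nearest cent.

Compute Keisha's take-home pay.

$8203.52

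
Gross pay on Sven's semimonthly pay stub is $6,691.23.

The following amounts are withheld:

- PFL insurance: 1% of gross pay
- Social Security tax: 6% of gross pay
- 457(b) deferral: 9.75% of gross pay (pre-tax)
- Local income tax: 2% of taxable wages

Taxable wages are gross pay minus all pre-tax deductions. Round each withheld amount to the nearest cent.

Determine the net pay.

$5,449.68

457(b) deferral: $6,691.23 × 0.0975 = $652.39
Taxable wages = $6,691.23 − $652.39 = $6,038.84
Local income tax: $6,038.84 × 0.02 = $120.78
PFL insurance: $6,691.23 × 0.01 = $66.91
Social Security tax: $6,691.23 × 0.06 = $401.47
Total deductions = $652.39 + $120.78 + $66.91 + $401.47 = $1,241.55
Net pay = $6,691.23 − $1,241.55 = $5,449.68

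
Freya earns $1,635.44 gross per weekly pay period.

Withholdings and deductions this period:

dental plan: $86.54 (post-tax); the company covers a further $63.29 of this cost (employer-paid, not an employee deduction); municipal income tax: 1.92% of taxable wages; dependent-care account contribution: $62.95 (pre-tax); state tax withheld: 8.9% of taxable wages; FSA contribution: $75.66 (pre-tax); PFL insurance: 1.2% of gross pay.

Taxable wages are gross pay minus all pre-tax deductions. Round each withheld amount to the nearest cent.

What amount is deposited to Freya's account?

$1,228.70

Dependent-care account contribution: $62.95
FSA contribution: $75.66
Pre-tax total = $62.95 + $75.66 = $138.61
Taxable wages = $1,635.44 − $138.61 = $1,496.83
Municipal income tax: $1,496.83 × 0.0192 = $28.74
State tax withheld: $1,496.83 × 0.089 = $133.22
PFL insurance: $1,635.44 × 0.012 = $19.63
Dental plan: $86.54
(Employer's $63.29 toward dental plan is not withheld from the employee.)
Total deductions = $62.95 + $75.66 + $28.74 + $133.22 + $19.63 + $86.54 = $406.74
Net pay = $1,635.44 − $406.74 = $1,228.70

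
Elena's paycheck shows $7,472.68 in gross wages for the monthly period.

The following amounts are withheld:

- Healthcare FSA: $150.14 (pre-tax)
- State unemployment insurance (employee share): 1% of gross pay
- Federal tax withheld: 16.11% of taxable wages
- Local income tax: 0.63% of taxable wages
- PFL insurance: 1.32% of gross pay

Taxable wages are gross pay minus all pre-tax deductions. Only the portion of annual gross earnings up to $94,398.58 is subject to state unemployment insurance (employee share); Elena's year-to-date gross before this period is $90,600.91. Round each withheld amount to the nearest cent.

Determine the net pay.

$5,960.13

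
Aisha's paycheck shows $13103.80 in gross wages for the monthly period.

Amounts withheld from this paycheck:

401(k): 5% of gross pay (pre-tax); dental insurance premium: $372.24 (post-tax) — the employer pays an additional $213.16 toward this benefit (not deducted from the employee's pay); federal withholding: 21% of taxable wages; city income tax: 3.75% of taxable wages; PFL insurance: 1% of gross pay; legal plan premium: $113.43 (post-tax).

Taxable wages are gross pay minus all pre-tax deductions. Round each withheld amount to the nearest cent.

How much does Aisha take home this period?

401(k): $13103.80 × 0.05 = $655.19
Taxable wages = $13103.80 − $655.19 = $12448.61
City income tax: $12448.61 × 0.0375 = $466.82
Federal withholding: $12448.61 × 0.21 = $2614.21
PFL insurance: $13103.80 × 0.01 = $131.04
Legal plan premium: $113.43
Dental insurance premium: $372.24
(Employer's $213.16 toward dental insurance premium is not withheld from the employee.)
Total deductions = $655.19 + $466.82 + $2614.21 + $131.04 + $113.43 + $372.24 = $4352.93
Net pay = $13103.80 − $4352.93 = $8750.87

$8750.87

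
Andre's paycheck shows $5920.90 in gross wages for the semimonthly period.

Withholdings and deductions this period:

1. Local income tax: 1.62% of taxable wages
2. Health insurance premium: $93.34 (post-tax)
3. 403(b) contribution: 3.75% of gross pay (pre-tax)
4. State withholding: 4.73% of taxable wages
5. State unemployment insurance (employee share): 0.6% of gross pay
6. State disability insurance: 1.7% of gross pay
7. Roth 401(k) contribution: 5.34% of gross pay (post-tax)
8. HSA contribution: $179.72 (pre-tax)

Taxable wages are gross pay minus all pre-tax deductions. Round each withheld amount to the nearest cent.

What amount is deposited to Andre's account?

$4622.97

403(b) contribution: $5920.90 × 0.0375 = $222.03
HSA contribution: $179.72
Pre-tax total = $222.03 + $179.72 = $401.75
Taxable wages = $5920.90 − $401.75 = $5519.15
Local income tax: $5519.15 × 0.0162 = $89.41
State withholding: $5519.15 × 0.0473 = $261.06
State unemployment insurance (employee share): $5920.90 × 0.006 = $35.53
State disability insurance: $5920.90 × 0.017 = $100.66
Roth 401(k) contribution: $5920.90 × 0.0534 = $316.18
Health insurance premium: $93.34
Total deductions = $222.03 + $179.72 + $89.41 + $261.06 + $35.53 + $100.66 + $316.18 + $93.34 = $1297.93
Net pay = $5920.90 − $1297.93 = $4622.97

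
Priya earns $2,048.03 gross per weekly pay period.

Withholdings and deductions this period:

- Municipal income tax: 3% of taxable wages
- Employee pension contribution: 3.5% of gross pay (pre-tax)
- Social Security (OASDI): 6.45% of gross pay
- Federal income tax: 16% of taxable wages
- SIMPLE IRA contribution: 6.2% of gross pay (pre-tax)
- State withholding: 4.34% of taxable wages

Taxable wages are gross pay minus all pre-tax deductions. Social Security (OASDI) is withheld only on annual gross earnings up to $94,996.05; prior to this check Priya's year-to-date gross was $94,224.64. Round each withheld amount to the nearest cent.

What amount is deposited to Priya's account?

Employee pension contribution: $2,048.03 × 0.035 = $71.68
SIMPLE IRA contribution: $2,048.03 × 0.062 = $126.98
Pre-tax total = $71.68 + $126.98 = $198.66
Taxable wages = $2,048.03 − $198.66 = $1,849.37
State withholding: $1,849.37 × 0.0434 = $80.26
Municipal income tax: $1,849.37 × 0.03 = $55.48
Federal income tax: $1,849.37 × 0.16 = $295.90
Social Security (OASDI): only $94,996.05 − $94,224.64 = $771.41 of this check is subject → $771.41 × 0.0645 = $49.76
Total deductions = $71.68 + $126.98 + $80.26 + $55.48 + $295.90 + $49.76 = $680.06
Net pay = $2,048.03 − $680.06 = $1,367.97

$1,367.97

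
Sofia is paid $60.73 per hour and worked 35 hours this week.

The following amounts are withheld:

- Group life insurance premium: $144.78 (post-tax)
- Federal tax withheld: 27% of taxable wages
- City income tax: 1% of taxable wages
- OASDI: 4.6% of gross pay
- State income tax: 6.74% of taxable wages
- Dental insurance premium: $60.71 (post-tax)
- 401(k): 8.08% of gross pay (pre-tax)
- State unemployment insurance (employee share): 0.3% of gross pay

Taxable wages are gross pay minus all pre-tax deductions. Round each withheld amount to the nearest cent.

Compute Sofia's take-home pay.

$965.40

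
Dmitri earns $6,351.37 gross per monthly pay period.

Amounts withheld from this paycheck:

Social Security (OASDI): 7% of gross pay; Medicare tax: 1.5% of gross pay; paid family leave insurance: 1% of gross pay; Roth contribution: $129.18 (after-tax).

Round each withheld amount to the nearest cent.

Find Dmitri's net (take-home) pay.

Paid family leave insurance: $6,351.37 × 0.01 = $63.51
Social Security (OASDI): $6,351.37 × 0.07 = $444.60
Medicare tax: $6,351.37 × 0.015 = $95.27
Roth contribution: $129.18
Total deductions = $63.51 + $444.60 + $95.27 + $129.18 = $732.56
Net pay = $6,351.37 − $732.56 = $5,618.81

$5,618.81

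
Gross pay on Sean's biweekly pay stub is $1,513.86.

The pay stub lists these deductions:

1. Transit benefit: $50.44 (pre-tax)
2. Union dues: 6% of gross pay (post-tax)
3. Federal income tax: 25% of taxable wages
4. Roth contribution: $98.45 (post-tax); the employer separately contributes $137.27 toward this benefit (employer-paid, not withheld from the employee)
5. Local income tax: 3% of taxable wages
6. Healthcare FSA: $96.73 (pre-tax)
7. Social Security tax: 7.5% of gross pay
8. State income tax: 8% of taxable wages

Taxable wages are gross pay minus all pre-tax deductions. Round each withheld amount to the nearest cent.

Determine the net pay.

Transit benefit: $50.44
Healthcare FSA: $96.73
Pre-tax total = $50.44 + $96.73 = $147.17
Taxable wages = $1,513.86 − $147.17 = $1,366.69
State income tax: $1,366.69 × 0.08 = $109.34
Local income tax: $1,366.69 × 0.03 = $41.00
Federal income tax: $1,366.69 × 0.25 = $341.67
Social Security tax: $1,513.86 × 0.075 = $113.54
Union dues: $1,513.86 × 0.06 = $90.83
Roth contribution: $98.45
(Employer's $137.27 toward Roth contribution is not withheld from the employee.)
Total deductions = $50.44 + $96.73 + $109.34 + $41.00 + $341.67 + $113.54 + $90.83 + $98.45 = $942.00
Net pay = $1,513.86 − $942.00 = $571.86

$571.86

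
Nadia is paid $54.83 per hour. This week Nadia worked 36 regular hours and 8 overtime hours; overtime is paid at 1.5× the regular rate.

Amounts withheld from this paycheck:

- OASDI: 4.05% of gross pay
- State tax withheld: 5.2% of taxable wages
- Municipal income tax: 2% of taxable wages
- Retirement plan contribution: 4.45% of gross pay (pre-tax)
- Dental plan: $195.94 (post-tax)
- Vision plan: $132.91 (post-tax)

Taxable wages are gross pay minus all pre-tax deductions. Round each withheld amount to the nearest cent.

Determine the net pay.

$1,898.22

Regular pay: 36 × $54.83 = $1,973.88
Overtime pay: 8 × $54.83 × 1.5 = $657.96
Gross pay = $1,973.88 + $657.96 = $2,631.84
Retirement plan contribution: $2,631.84 × 0.0445 = $117.12
Taxable wages = $2,631.84 − $117.12 = $2,514.72
Municipal income tax: $2,514.72 × 0.02 = $50.29
State tax withheld: $2,514.72 × 0.052 = $130.77
OASDI: $2,631.84 × 0.0405 = $106.59
Dental plan: $195.94
Vision plan: $132.91
Total deductions = $117.12 + $50.29 + $130.77 + $106.59 + $195.94 + $132.91 = $733.62
Net pay = $2,631.84 − $733.62 = $1,898.22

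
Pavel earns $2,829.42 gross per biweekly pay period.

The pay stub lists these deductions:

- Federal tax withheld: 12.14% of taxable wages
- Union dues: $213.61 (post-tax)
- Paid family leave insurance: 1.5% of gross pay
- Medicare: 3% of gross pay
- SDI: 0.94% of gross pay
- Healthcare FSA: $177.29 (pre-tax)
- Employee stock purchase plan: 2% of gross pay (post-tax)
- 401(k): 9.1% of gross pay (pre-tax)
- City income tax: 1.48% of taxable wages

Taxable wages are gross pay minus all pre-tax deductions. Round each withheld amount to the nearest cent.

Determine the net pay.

$1,644.38

401(k): $2,829.42 × 0.091 = $257.48
Healthcare FSA: $177.29
Pre-tax total = $257.48 + $177.29 = $434.77
Taxable wages = $2,829.42 − $434.77 = $2,394.65
City income tax: $2,394.65 × 0.0148 = $35.44
Federal tax withheld: $2,394.65 × 0.1214 = $290.71
Medicare: $2,829.42 × 0.03 = $84.88
Paid family leave insurance: $2,829.42 × 0.015 = $42.44
SDI: $2,829.42 × 0.0094 = $26.60
Union dues: $213.61
Employee stock purchase plan: $2,829.42 × 0.02 = $56.59
Total deductions = $257.48 + $177.29 + $35.44 + $290.71 + $84.88 + $42.44 + $26.60 + $213.61 + $56.59 = $1,185.04
Net pay = $2,829.42 − $1,185.04 = $1,644.38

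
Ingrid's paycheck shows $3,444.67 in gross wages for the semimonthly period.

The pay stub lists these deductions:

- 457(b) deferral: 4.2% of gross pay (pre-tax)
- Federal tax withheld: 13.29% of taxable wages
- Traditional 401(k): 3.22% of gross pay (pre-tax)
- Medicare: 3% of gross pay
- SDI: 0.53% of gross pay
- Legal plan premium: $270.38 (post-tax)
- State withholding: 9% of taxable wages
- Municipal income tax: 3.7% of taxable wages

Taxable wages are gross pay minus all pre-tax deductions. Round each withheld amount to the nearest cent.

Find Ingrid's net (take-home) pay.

Traditional 401(k): $3,444.67 × 0.0322 = $110.92
457(b) deferral: $3,444.67 × 0.042 = $144.68
Pre-tax total = $110.92 + $144.68 = $255.60
Taxable wages = $3,444.67 − $255.60 = $3,189.07
State withholding: $3,189.07 × 0.09 = $287.02
Municipal income tax: $3,189.07 × 0.037 = $118.00
Federal tax withheld: $3,189.07 × 0.1329 = $423.83
Medicare: $3,444.67 × 0.03 = $103.34
SDI: $3,444.67 × 0.0053 = $18.26
Legal plan premium: $270.38
Total deductions = $110.92 + $144.68 + $287.02 + $118.00 + $423.83 + $103.34 + $18.26 + $270.38 = $1,476.43
Net pay = $3,444.67 − $1,476.43 = $1,968.24

$1,968.24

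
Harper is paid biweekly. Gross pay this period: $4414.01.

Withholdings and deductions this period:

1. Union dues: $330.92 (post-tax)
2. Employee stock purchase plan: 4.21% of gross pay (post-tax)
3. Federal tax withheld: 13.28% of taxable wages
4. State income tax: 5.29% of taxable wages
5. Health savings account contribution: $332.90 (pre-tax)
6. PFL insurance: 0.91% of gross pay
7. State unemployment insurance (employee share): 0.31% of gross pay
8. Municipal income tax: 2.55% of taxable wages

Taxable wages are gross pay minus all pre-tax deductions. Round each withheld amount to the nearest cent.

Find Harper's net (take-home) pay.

$2648.58

Health savings account contribution: $332.90
Taxable wages = $4414.01 − $332.90 = $4081.11
Federal tax withheld: $4081.11 × 0.1328 = $541.97
State income tax: $4081.11 × 0.0529 = $215.89
Municipal income tax: $4081.11 × 0.0255 = $104.07
State unemployment insurance (employee share): $4414.01 × 0.0031 = $13.68
PFL insurance: $4414.01 × 0.0091 = $40.17
Union dues: $330.92
Employee stock purchase plan: $4414.01 × 0.0421 = $185.83
Total deductions = $332.90 + $541.97 + $215.89 + $104.07 + $13.68 + $40.17 + $330.92 + $185.83 = $1765.43
Net pay = $4414.01 − $1765.43 = $2648.58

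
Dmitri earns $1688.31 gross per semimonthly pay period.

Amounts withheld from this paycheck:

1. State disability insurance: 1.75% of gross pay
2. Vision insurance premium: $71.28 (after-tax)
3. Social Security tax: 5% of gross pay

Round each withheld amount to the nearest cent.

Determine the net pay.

State disability insurance: $1688.31 × 0.0175 = $29.55
Social Security tax: $1688.31 × 0.05 = $84.42
Vision insurance premium: $71.28
Total deductions = $29.55 + $84.42 + $71.28 = $185.25
Net pay = $1688.31 − $185.25 = $1503.06

$1503.06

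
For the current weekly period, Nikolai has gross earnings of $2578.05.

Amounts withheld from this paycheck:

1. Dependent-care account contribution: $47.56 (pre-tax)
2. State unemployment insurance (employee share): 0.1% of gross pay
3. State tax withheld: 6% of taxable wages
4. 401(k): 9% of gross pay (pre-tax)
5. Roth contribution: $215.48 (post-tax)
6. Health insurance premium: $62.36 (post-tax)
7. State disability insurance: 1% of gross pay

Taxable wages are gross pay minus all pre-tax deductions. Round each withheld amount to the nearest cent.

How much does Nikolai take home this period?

$1854.36

401(k): $2578.05 × 0.09 = $232.02
Dependent-care account contribution: $47.56
Pre-tax total = $232.02 + $47.56 = $279.58
Taxable wages = $2578.05 − $279.58 = $2298.47
State tax withheld: $2298.47 × 0.06 = $137.91
State unemployment insurance (employee share): $2578.05 × 0.001 = $2.58
State disability insurance: $2578.05 × 0.01 = $25.78
Roth contribution: $215.48
Health insurance premium: $62.36
Total deductions = $232.02 + $47.56 + $137.91 + $2.58 + $25.78 + $215.48 + $62.36 = $723.69
Net pay = $2578.05 − $723.69 = $1854.36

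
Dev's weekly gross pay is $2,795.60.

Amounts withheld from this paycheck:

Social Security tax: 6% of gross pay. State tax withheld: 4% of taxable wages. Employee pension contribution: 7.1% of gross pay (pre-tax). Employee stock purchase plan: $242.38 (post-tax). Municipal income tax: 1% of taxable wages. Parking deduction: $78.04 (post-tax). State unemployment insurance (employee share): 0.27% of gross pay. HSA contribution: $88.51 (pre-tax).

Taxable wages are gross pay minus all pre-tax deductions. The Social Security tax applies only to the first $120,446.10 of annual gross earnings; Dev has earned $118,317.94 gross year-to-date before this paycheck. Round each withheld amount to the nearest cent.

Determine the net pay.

$1,927.51

HSA contribution: $88.51
Employee pension contribution: $2,795.60 × 0.071 = $198.49
Pre-tax total = $88.51 + $198.49 = $287.00
Taxable wages = $2,795.60 − $287.00 = $2,508.60
Municipal income tax: $2,508.60 × 0.01 = $25.09
State tax withheld: $2,508.60 × 0.04 = $100.34
Social Security tax: only $120,446.10 − $118,317.94 = $2,128.16 of this check is subject → $2,128.16 × 0.06 = $127.69
State unemployment insurance (employee share): $2,795.60 × 0.0027 = $7.55
Employee stock purchase plan: $242.38
Parking deduction: $78.04
Total deductions = $88.51 + $198.49 + $25.09 + $100.34 + $127.69 + $7.55 + $242.38 + $78.04 = $868.09
Net pay = $2,795.60 − $868.09 = $1,927.51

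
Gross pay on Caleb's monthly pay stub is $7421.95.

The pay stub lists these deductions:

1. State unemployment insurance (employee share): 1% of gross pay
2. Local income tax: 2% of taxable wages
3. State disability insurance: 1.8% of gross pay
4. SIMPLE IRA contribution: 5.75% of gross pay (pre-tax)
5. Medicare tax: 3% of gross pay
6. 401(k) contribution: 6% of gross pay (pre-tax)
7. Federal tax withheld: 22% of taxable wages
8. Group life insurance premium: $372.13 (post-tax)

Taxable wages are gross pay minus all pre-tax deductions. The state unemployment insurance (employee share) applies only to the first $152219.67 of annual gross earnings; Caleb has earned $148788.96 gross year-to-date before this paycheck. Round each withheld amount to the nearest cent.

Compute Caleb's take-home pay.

$4215.20

SIMPLE IRA contribution: $7421.95 × 0.0575 = $426.76
401(k) contribution: $7421.95 × 0.06 = $445.32
Pre-tax total = $426.76 + $445.32 = $872.08
Taxable wages = $7421.95 − $872.08 = $6549.87
Local income tax: $6549.87 × 0.02 = $131.00
Federal tax withheld: $6549.87 × 0.22 = $1440.97
Medicare tax: $7421.95 × 0.03 = $222.66
State disability insurance: $7421.95 × 0.018 = $133.60
State unemployment insurance (employee share): only $152219.67 − $148788.96 = $3430.71 of this check is subject → $3430.71 × 0.01 = $34.31
Group life insurance premium: $372.13
Total deductions = $426.76 + $445.32 + $131.00 + $1440.97 + $222.66 + $133.60 + $34.31 + $372.13 = $3206.75
Net pay = $7421.95 − $3206.75 = $4215.20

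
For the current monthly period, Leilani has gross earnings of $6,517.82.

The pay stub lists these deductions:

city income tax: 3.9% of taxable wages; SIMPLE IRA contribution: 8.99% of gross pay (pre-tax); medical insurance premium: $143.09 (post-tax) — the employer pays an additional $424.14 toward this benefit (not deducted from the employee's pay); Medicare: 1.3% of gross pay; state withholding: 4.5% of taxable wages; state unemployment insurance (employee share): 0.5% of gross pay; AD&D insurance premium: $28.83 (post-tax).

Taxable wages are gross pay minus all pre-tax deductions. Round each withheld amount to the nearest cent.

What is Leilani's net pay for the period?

$5,144.36

SIMPLE IRA contribution: $6,517.82 × 0.0899 = $585.95
Taxable wages = $6,517.82 − $585.95 = $5,931.87
State withholding: $5,931.87 × 0.045 = $266.93
City income tax: $5,931.87 × 0.039 = $231.34
State unemployment insurance (employee share): $6,517.82 × 0.005 = $32.59
Medicare: $6,517.82 × 0.013 = $84.73
AD&D insurance premium: $28.83
Medical insurance premium: $143.09
(Employer's $424.14 toward medical insurance premium is not withheld from the employee.)
Total deductions = $585.95 + $266.93 + $231.34 + $32.59 + $84.73 + $28.83 + $143.09 = $1,373.46
Net pay = $6,517.82 − $1,373.46 = $5,144.36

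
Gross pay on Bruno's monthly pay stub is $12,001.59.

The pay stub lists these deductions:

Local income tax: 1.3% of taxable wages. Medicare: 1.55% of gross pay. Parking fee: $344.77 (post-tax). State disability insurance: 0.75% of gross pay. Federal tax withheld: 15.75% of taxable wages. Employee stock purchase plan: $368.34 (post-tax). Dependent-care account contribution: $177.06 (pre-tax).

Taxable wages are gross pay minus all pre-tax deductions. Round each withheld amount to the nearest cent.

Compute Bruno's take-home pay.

Dependent-care account contribution: $177.06
Taxable wages = $12,001.59 − $177.06 = $11,824.53
Local income tax: $11,824.53 × 0.013 = $153.72
Federal tax withheld: $11,824.53 × 0.1575 = $1,862.36
Medicare: $12,001.59 × 0.0155 = $186.02
State disability insurance: $12,001.59 × 0.0075 = $90.01
Parking fee: $344.77
Employee stock purchase plan: $368.34
Total deductions = $177.06 + $153.72 + $1,862.36 + $186.02 + $90.01 + $344.77 + $368.34 = $3,182.28
Net pay = $12,001.59 − $3,182.28 = $8,819.31

$8,819.31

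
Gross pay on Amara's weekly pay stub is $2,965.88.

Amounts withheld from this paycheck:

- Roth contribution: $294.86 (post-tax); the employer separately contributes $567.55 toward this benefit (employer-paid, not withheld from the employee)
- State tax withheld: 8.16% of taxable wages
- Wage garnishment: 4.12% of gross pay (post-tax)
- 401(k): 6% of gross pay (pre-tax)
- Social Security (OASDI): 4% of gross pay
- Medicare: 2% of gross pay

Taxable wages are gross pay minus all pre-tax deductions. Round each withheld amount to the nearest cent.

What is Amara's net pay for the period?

$1,965.42

401(k): $2,965.88 × 0.06 = $177.95
Taxable wages = $2,965.88 − $177.95 = $2,787.93
State tax withheld: $2,787.93 × 0.0816 = $227.50
Social Security (OASDI): $2,965.88 × 0.04 = $118.64
Medicare: $2,965.88 × 0.02 = $59.32
Wage garnishment: $2,965.88 × 0.0412 = $122.19
Roth contribution: $294.86
(Employer's $567.55 toward Roth contribution is not withheld from the employee.)
Total deductions = $177.95 + $227.50 + $118.64 + $59.32 + $122.19 + $294.86 = $1,000.46
Net pay = $2,965.88 − $1,000.46 = $1,965.42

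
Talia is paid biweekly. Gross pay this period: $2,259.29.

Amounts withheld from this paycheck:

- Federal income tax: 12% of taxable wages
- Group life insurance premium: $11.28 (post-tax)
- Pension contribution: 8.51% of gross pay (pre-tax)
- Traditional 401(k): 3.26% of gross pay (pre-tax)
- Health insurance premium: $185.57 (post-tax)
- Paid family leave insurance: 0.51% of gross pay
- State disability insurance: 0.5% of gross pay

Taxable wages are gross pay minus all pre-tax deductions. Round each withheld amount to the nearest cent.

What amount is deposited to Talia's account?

Traditional 401(k): $2,259.29 × 0.0326 = $73.65
Pension contribution: $2,259.29 × 0.0851 = $192.27
Pre-tax total = $73.65 + $192.27 = $265.92
Taxable wages = $2,259.29 − $265.92 = $1,993.37
Federal income tax: $1,993.37 × 0.12 = $239.20
Paid family leave insurance: $2,259.29 × 0.0051 = $11.52
State disability insurance: $2,259.29 × 0.005 = $11.30
Group life insurance premium: $11.28
Health insurance premium: $185.57
Total deductions = $73.65 + $192.27 + $239.20 + $11.52 + $11.30 + $11.28 + $185.57 = $724.79
Net pay = $2,259.29 − $724.79 = $1,534.50

$1,534.50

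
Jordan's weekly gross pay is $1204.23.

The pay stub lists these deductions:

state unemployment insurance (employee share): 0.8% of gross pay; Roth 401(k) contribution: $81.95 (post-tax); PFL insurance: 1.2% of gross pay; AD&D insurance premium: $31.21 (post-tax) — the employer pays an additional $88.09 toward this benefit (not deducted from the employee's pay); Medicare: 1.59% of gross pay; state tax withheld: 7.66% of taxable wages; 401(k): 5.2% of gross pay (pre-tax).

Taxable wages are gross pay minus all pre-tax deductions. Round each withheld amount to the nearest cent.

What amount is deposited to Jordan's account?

$897.77

401(k): $1204.23 × 0.052 = $62.62
Taxable wages = $1204.23 − $62.62 = $1141.61
State tax withheld: $1141.61 × 0.0766 = $87.45
Medicare: $1204.23 × 0.0159 = $19.15
PFL insurance: $1204.23 × 0.012 = $14.45
State unemployment insurance (employee share): $1204.23 × 0.008 = $9.63
AD&D insurance premium: $31.21
Roth 401(k) contribution: $81.95
(Employer's $88.09 toward AD&D insurance premium is not withheld from the employee.)
Total deductions = $62.62 + $87.45 + $19.15 + $14.45 + $9.63 + $31.21 + $81.95 = $306.46
Net pay = $1204.23 − $306.46 = $897.77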